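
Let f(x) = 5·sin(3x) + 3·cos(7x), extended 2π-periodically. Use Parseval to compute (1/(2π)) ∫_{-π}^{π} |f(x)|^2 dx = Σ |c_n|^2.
Σ |c_n|^2 = 17

Expand |f|^2 and use orthogonality of {sin(nx), cos(mx)} on [-π, π]:
  ∫_{-π}^{π} sin(nx)^2 dx = π, ∫ cos(mx)^2 dx = π, and cross terms integrate to 0.
So ∫_{-π}^{π} f(x)^2 dx = 5^2 · π + 3^2 · π = (25 + 9)π.
Divide by 2π: (25 + 9)/2 = 17.
By Parseval, this equals Σ |c_n|^2.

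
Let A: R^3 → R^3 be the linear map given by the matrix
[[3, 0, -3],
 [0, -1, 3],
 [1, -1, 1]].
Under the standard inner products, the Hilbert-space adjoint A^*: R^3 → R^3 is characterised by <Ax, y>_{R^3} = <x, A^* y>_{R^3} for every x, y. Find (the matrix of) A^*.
A^* = A^T =
[[3, 0, 1],
 [0, -1, -1],
 [-3, 3, 1]]

For real matrices with standard dot products, the defining identity <Ax, y> = <x, A^* y> gives (Ax)^T y = x^T (A^*) y, i.e. x^T A^T y = x^T (A^*) y. Since this holds for all x, y, we must have A^* = A^T. Therefore
A^* =
[[3, 0, 1],
 [0, -1, -1],
 [-3, 3, 1]].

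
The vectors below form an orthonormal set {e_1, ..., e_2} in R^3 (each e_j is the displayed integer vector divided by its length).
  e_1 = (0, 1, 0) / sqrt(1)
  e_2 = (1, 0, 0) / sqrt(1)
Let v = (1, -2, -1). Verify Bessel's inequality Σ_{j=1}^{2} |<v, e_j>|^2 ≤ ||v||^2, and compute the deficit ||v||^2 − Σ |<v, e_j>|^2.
Σ |<v, e_j>|^2 = 5; ||v||^2 = 6; deficit = 1

Write each e_j = u_j / sqrt(<u_j, u_j>) where u_j is the displayed integer vector. Then <v, e_j> = <v, u_j> / sqrt(<u_j, u_j>), so |<v, e_j>|^2 = <v, u_j>^2 / <u_j, u_j>.
Coefficients: <v, e_1> = -2/sqrt(1), <v, e_2> = 1/sqrt(1).
Square and sum: Σ |<v, e_j>|^2 = 5.
Compute ||v||^2 = v·v = 6.
Deficit = 6 − 5 = 1 ≥ 0, confirming Bessel's inequality. (The deficit equals ||v − Σ <v,e_j> e_j||^2, the squared distance from v to span{e_j}.)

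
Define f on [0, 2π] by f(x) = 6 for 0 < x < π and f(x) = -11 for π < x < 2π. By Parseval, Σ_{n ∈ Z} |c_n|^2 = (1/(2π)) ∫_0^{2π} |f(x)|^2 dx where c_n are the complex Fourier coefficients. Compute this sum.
Σ |c_n|^2 = 157/2

Parseval equates the L^2 energy of f (normalised by 1/(2π)) with the ℓ^2 sum of its Fourier coefficients: (1/(2π)) ∫_0^{2π} |f|^2 = Σ |c_n|^2.
Compute the left side: (1/(2π)) [∫_0^π 6^2 dx + ∫_π^{2π} (-11)^2 dx] = (1/(2π)) · (36π + 121π) = (36 + 121)/2 = 157/2.
So Σ_{n ∈ Z} |c_n|^2 = 157/2.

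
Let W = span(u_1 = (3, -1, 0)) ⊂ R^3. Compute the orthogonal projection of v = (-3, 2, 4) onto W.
proj_W(v) = (-33/10, 11/10, 0)

Set up U = [u_1 | ... | u_1] ∈ R^(3×1). The projector onto W = col(U) is P = U (U^T U)^(-1) U^T.
Compute U^T U =
  [10],
and U^T v = (-11).
Solve U^T U · c = U^T v for the coefficients: c = (-11/10). The projection is proj_W(v) = U c.
Check: (v - proj_W(v)) · u_1 = 0  (should be 0).
Result: proj_W(v) = (-33/10, 11/10, 0).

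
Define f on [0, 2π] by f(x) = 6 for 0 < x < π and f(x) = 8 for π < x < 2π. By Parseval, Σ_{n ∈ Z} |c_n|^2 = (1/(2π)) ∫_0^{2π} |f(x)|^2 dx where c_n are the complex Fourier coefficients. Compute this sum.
Σ |c_n|^2 = 50

Parseval equates the L^2 energy of f (normalised by 1/(2π)) with the ℓ^2 sum of its Fourier coefficients: (1/(2π)) ∫_0^{2π} |f|^2 = Σ |c_n|^2.
Compute the left side: (1/(2π)) [∫_0^π 6^2 dx + ∫_π^{2π} 8^2 dx] = (1/(2π)) · (36π + 64π) = (36 + 64)/2 = 50.
So Σ_{n ∈ Z} |c_n|^2 = 50.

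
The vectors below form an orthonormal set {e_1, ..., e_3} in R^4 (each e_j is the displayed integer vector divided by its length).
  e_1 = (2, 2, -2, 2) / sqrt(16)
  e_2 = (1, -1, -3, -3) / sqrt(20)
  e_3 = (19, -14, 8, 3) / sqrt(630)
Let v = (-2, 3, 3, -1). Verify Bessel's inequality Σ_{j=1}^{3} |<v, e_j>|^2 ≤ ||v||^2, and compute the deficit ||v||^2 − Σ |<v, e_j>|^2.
Σ |<v, e_j>|^2 = 871/63; ||v||^2 = 23; deficit = 578/63

Write each e_j = u_j / sqrt(<u_j, u_j>) where u_j is the displayed integer vector. Then <v, e_j> = <v, u_j> / sqrt(<u_j, u_j>), so |<v, e_j>|^2 = <v, u_j>^2 / <u_j, u_j>.
Coefficients: <v, e_1> = -6/sqrt(16), <v, e_2> = -11/sqrt(20), <v, e_3> = -59/sqrt(630).
Square and sum: Σ |<v, e_j>|^2 = 871/63.
Compute ||v||^2 = v·v = 23.
Deficit = 23 − 871/63 = 578/63 ≥ 0, confirming Bessel's inequality. (The deficit equals ||v − Σ <v,e_j> e_j||^2, the squared distance from v to span{e_j}.)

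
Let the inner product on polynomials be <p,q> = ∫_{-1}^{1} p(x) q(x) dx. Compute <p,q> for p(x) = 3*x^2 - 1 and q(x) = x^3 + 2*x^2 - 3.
<p,q> = 16/15

Expand the product: p(x)·q(x) = 3*x^5 + 6*x^4 - x^3 - 11*x^2 + 3.
∫_{-1}^{1} of each monomial x^k gives [2/(k+1) if k even, 0 if k odd]. Integrating term-by-term (or equivalently evaluating the antiderivative F(x) = x^6/2 + 6*x^5/5 - x^4/4 - 11*x^3/3 + 3*x at the endpoints):
  F(1) − F(−1) = 47/60 − (-17/60) = 16/15.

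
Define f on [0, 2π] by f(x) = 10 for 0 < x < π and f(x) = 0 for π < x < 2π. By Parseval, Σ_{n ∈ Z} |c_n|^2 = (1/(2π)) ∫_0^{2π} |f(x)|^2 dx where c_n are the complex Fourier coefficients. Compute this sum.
Σ |c_n|^2 = 50

Parseval equates the L^2 energy of f (normalised by 1/(2π)) with the ℓ^2 sum of its Fourier coefficients: (1/(2π)) ∫_0^{2π} |f|^2 = Σ |c_n|^2.
Compute the left side: (1/(2π)) [∫_0^π 10^2 dx + ∫_π^{2π} 0^2 dx] = (1/(2π)) · (100π + 0π) = (100 + 0)/2 = 50.
So Σ_{n ∈ Z} |c_n|^2 = 50.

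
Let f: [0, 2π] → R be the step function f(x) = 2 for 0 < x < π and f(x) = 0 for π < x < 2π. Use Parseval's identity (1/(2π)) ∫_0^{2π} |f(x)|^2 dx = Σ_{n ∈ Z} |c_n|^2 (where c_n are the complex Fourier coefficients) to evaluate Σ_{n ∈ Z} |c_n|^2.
Σ |c_n|^2 = 2

Parseval equates the L^2 energy of f (normalised by 1/(2π)) with the ℓ^2 sum of its Fourier coefficients: (1/(2π)) ∫_0^{2π} |f|^2 = Σ |c_n|^2.
Compute the left side: (1/(2π)) [∫_0^π 2^2 dx + ∫_π^{2π} 0^2 dx] = (1/(2π)) · (4π + 0π) = (4 + 0)/2 = 2.
So Σ_{n ∈ Z} |c_n|^2 = 2.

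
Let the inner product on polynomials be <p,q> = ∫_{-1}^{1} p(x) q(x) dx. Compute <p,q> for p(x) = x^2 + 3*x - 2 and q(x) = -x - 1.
<p,q> = 4/3

Expand the product: p(x)·q(x) = -x^3 - 4*x^2 - x + 2.
∫_{-1}^{1} of each monomial x^k gives [2/(k+1) if k even, 0 if k odd]. Integrating term-by-term (or equivalently evaluating the antiderivative F(x) = -x^4/4 - 4*x^3/3 - x^2/2 + 2*x at the endpoints):
  F(1) − F(−1) = -1/12 − (-17/12) = 4/3.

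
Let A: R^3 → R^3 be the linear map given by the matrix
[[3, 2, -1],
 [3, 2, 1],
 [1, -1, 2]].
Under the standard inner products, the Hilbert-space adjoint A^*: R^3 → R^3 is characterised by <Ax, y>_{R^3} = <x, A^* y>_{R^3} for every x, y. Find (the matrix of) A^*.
A^* = A^T =
[[3, 3, 1],
 [2, 2, -1],
 [-1, 1, 2]]

For real matrices with standard dot products, the defining identity <Ax, y> = <x, A^* y> gives (Ax)^T y = x^T (A^*) y, i.e. x^T A^T y = x^T (A^*) y. Since this holds for all x, y, we must have A^* = A^T. Therefore
A^* =
[[3, 3, 1],
 [2, 2, -1],
 [-1, 1, 2]].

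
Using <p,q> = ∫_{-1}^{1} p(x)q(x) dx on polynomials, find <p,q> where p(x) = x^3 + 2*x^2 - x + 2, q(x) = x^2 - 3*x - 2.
<p,q> = -116/15

Expand the product: p(x)·q(x) = x^5 - x^4 - 9*x^3 + x^2 - 4*x - 4.
∫_{-1}^{1} of each monomial x^k gives [2/(k+1) if k even, 0 if k odd]. Integrating term-by-term (or equivalently evaluating the antiderivative F(x) = x^6/6 - x^5/5 - 9*x^4/4 + x^3/3 - 2*x^2 - 4*x at the endpoints):
  F(1) − F(−1) = -159/20 − (-13/60) = -116/15.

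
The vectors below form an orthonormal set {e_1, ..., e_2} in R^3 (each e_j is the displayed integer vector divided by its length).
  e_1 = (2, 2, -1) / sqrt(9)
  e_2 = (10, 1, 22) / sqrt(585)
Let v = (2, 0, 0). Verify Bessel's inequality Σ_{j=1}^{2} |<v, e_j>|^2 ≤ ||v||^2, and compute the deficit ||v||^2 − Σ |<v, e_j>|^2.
Σ |<v, e_j>|^2 = 32/13; ||v||^2 = 4; deficit = 20/13

Write each e_j = u_j / sqrt(<u_j, u_j>) where u_j is the displayed integer vector. Then <v, e_j> = <v, u_j> / sqrt(<u_j, u_j>), so |<v, e_j>|^2 = <v, u_j>^2 / <u_j, u_j>.
Coefficients: <v, e_1> = 4/sqrt(9), <v, e_2> = 20/sqrt(585).
Square and sum: Σ |<v, e_j>|^2 = 32/13.
Compute ||v||^2 = v·v = 4.
Deficit = 4 − 32/13 = 20/13 ≥ 0, confirming Bessel's inequality. (The deficit equals ||v − Σ <v,e_j> e_j||^2, the squared distance from v to span{e_j}.)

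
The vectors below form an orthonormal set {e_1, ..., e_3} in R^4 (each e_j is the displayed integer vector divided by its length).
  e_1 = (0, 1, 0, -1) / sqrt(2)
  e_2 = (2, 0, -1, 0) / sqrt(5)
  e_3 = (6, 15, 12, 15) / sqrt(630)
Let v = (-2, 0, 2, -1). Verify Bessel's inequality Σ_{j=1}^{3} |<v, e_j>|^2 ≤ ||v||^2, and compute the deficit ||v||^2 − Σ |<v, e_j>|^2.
Σ |<v, e_j>|^2 = 54/7; ||v||^2 = 9; deficit = 9/7

Write each e_j = u_j / sqrt(<u_j, u_j>) where u_j is the displayed integer vector. Then <v, e_j> = <v, u_j> / sqrt(<u_j, u_j>), so |<v, e_j>|^2 = <v, u_j>^2 / <u_j, u_j>.
Coefficients: <v, e_1> = 1/sqrt(2), <v, e_2> = -6/sqrt(5), <v, e_3> = -3/sqrt(630).
Square and sum: Σ |<v, e_j>|^2 = 54/7.
Compute ||v||^2 = v·v = 9.
Deficit = 9 − 54/7 = 9/7 ≥ 0, confirming Bessel's inequality. (The deficit equals ||v − Σ <v,e_j> e_j||^2, the squared distance from v to span{e_j}.)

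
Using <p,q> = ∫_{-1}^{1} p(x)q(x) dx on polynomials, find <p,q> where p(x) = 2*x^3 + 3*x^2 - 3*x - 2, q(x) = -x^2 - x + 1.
<p,q> = -2/3

Expand the product: p(x)·q(x) = -2*x^5 - 5*x^4 + 2*x^3 + 8*x^2 - x - 2.
∫_{-1}^{1} of each monomial x^k gives [2/(k+1) if k even, 0 if k odd]. Integrating term-by-term (or equivalently evaluating the antiderivative F(x) = -x^6/3 - x^5 + x^4/2 + 8*x^3/3 - x^2/2 - 2*x at the endpoints):
  F(1) − F(−1) = -2/3 − (0) = -2/3.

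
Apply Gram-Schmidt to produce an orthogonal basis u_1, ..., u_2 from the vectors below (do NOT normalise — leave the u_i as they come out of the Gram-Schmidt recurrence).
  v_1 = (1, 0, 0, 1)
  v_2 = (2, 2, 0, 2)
Orthogonal basis:
  u_1 = (1, 0, 0, 1)
  u_2 = (0, 2, 0, 0)

Apply the Gram-Schmidt recurrence
  u_1 = v_1
  u_i = v_i − Σ_{j<i} ((v_i · u_j) / (u_j · u_j)) · u_j.

Step by step this gives:
  u_1 = (1, 0, 0, 1)
  u_2 = (0, 2, 0, 0)

Orthogonality check:
  u_2 · u_1 = 0 (should be 0)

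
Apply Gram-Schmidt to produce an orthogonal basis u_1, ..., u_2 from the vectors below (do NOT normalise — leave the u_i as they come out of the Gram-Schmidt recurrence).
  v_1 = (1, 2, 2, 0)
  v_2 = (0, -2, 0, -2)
Orthogonal basis:
  u_1 = (1, 2, 2, 0)
  u_2 = (4/9, -10/9, 8/9, -2)

Apply the Gram-Schmidt recurrence
  u_1 = v_1
  u_i = v_i − Σ_{j<i} ((v_i · u_j) / (u_j · u_j)) · u_j.

Step by step this gives:
  u_1 = (1, 2, 2, 0)
  u_2 = (4/9, -10/9, 8/9, -2)

Orthogonality check:
  u_2 · u_1 = 0 (should be 0)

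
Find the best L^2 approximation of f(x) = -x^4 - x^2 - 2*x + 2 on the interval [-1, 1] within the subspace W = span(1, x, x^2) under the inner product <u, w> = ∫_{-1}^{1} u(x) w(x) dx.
g(x) = -13*x^2/7 - 2*x + 73/35

The best approximation g ∈ W is the orthogonal projection of f onto W. Writing g = a_0 + a_1 x + a_2 x^2, the coefficients solve the normal equations G · a = b where
  G_{ij} = <φ_i, φ_j> and b_i = <f, φ_i>, with φ_0 = 1, φ_1 = x, φ_2 = x^2.
G =
  [2, 0, 2/3]
  [0, 2/3, 0]
  [2/3, 0, 2/5],
b = (44/15, -4/3, 68/105).
Solving gives a_0 = 73/35, a_1 = -2, a_2 = -13/7, so
  g(x) = -13*x^2/7 - 2*x + 73/35.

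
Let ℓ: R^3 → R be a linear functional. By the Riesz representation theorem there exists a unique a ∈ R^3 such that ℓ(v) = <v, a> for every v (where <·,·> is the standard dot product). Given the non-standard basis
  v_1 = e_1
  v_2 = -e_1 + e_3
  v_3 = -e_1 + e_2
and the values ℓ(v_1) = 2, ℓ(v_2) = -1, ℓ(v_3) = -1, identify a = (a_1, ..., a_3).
a = (2, 1, 1)

Write a = (a_1, ..., a_3) in the standard basis. For each basis vector v_i, ℓ(v_i) = <v_i, a> is a linear equation in the a_j's. Collect the n equations into a matrix system V a = ℓ, where row i of V is v_i (expressed in the standard basis). Since V is invertible (lower-triangular with 1s on the diagonal, up to permutation), solve by back-substitution:
  V =
[[1, 0, 0],
 [-1, 0, 1],
 [-1, 1, 0]]
  V a = (2, -1, -1)
Solving gives a = (2, 1, 1).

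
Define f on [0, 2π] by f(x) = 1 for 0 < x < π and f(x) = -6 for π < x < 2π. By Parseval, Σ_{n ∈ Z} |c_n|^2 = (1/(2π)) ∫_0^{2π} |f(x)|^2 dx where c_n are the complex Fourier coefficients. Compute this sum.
Σ |c_n|^2 = 37/2

Parseval equates the L^2 energy of f (normalised by 1/(2π)) with the ℓ^2 sum of its Fourier coefficients: (1/(2π)) ∫_0^{2π} |f|^2 = Σ |c_n|^2.
Compute the left side: (1/(2π)) [∫_0^π 1^2 dx + ∫_π^{2π} (-6)^2 dx] = (1/(2π)) · (1π + 36π) = (1 + 36)/2 = 37/2.
So Σ_{n ∈ Z} |c_n|^2 = 37/2.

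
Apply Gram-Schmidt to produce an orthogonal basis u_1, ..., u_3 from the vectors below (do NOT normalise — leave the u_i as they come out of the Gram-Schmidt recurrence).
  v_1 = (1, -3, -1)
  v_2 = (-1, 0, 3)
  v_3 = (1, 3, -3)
Orthogonal basis:
  u_1 = (1, -3, -1)
  u_2 = (-7/11, -12/11, 29/11)
  u_3 = (27/47, 6/47, 9/47)

Apply the Gram-Schmidt recurrence
  u_1 = v_1
  u_i = v_i − Σ_{j<i} ((v_i · u_j) / (u_j · u_j)) · u_j.

Step by step this gives:
  u_1 = (1, -3, -1)
  u_2 = (-7/11, -12/11, 29/11)
  u_3 = (27/47, 6/47, 9/47)

Orthogonality check:
  u_2 · u_1 = 0 (should be 0)
  u_3 · u_1 = 0 (should be 0)
  u_3 · u_2 = 0 (should be 0)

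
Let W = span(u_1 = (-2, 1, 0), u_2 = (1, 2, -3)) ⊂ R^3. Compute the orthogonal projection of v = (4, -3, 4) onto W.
proj_W(v) = (17/5, -21/5, 3)

Set up U = [u_1 | ... | u_2] ∈ R^(3×2). The projector onto W = col(U) is P = U (U^T U)^(-1) U^T.
Compute U^T U =
  [5, 0]
  [0, 14],
and U^T v = (-11, -14).
Solve U^T U · c = U^T v for the coefficients: c = (-11/5, -1). The projection is proj_W(v) = U c.
Check: (v - proj_W(v)) · u_1 = 0  (should be 0).
Check: (v - proj_W(v)) · u_2 = 0  (should be 0).
Result: proj_W(v) = (17/5, -21/5, 3).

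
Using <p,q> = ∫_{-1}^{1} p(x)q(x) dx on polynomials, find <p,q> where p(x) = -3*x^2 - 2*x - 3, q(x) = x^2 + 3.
<p,q> = -136/5

Expand the product: p(x)·q(x) = -3*x^4 - 2*x^3 - 12*x^2 - 6*x - 9.
∫_{-1}^{1} of each monomial x^k gives [2/(k+1) if k even, 0 if k odd]. Integrating term-by-term (or equivalently evaluating the antiderivative F(x) = -3*x^5/5 - x^4/2 - 4*x^3 - 3*x^2 - 9*x at the endpoints):
  F(1) − F(−1) = -171/10 − (101/10) = -136/5.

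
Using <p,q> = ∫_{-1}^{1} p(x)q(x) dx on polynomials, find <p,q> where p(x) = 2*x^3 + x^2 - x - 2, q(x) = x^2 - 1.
<p,q> = 12/5

Expand the product: p(x)·q(x) = 2*x^5 + x^4 - 3*x^3 - 3*x^2 + x + 2.
∫_{-1}^{1} of each monomial x^k gives [2/(k+1) if k even, 0 if k odd]. Integrating term-by-term (or equivalently evaluating the antiderivative F(x) = x^6/3 + x^5/5 - 3*x^4/4 - x^3 + x^2/2 + 2*x at the endpoints):
  F(1) − F(−1) = 77/60 − (-67/60) = 12/5.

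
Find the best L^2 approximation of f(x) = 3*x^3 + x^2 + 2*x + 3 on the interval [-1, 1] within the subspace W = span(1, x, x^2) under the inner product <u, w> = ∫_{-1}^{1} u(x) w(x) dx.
g(x) = x^2 + 19*x/5 + 3

The best approximation g ∈ W is the orthogonal projection of f onto W. Writing g = a_0 + a_1 x + a_2 x^2, the coefficients solve the normal equations G · a = b where
  G_{ij} = <φ_i, φ_j> and b_i = <f, φ_i>, with φ_0 = 1, φ_1 = x, φ_2 = x^2.
G =
  [2, 0, 2/3]
  [0, 2/3, 0]
  [2/3, 0, 2/5],
b = (20/3, 38/15, 12/5).
Solving gives a_0 = 3, a_1 = 19/5, a_2 = 1, so
  g(x) = x^2 + 19*x/5 + 3.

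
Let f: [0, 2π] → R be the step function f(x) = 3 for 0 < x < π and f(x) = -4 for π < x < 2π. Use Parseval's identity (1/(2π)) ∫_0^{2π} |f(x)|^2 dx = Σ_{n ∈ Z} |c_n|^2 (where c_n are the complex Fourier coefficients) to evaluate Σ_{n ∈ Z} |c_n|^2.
Σ |c_n|^2 = 25/2

Parseval equates the L^2 energy of f (normalised by 1/(2π)) with the ℓ^2 sum of its Fourier coefficients: (1/(2π)) ∫_0^{2π} |f|^2 = Σ |c_n|^2.
Compute the left side: (1/(2π)) [∫_0^π 3^2 dx + ∫_π^{2π} (-4)^2 dx] = (1/(2π)) · (9π + 16π) = (9 + 16)/2 = 25/2.
So Σ_{n ∈ Z} |c_n|^2 = 25/2.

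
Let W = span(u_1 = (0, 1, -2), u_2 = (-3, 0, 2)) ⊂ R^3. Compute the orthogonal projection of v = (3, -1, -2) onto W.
proj_W(v) = (159/49, -13/49, -80/49)

Set up U = [u_1 | ... | u_2] ∈ R^(3×2). The projector onto W = col(U) is P = U (U^T U)^(-1) U^T.
Compute U^T U =
  [5, -4]
  [-4, 13],
and U^T v = (3, -13).
Solve U^T U · c = U^T v for the coefficients: c = (-13/49, -53/49). The projection is proj_W(v) = U c.
Check: (v - proj_W(v)) · u_1 = 0  (should be 0).
Check: (v - proj_W(v)) · u_2 = 0  (should be 0).
Result: proj_W(v) = (159/49, -13/49, -80/49).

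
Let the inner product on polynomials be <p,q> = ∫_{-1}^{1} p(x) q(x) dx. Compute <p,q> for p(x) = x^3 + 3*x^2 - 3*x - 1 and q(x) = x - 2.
<p,q> = -8/5

Expand the product: p(x)·q(x) = x^4 + x^3 - 9*x^2 + 5*x + 2.
∫_{-1}^{1} of each monomial x^k gives [2/(k+1) if k even, 0 if k odd]. Integrating term-by-term (or equivalently evaluating the antiderivative F(x) = x^5/5 + x^4/4 - 3*x^3 + 5*x^2/2 + 2*x at the endpoints):
  F(1) − F(−1) = 39/20 − (71/20) = -8/5.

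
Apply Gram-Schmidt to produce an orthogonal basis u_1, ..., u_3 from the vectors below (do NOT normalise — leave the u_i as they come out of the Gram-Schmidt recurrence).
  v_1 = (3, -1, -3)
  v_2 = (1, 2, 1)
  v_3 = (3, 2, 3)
Orthogonal basis:
  u_1 = (3, -1, -3)
  u_2 = (25/19, 36/19, 13/19)
  u_3 = (12/11, -72/55, 84/55)

Apply the Gram-Schmidt recurrence
  u_1 = v_1
  u_i = v_i − Σ_{j<i} ((v_i · u_j) / (u_j · u_j)) · u_j.

Step by step this gives:
  u_1 = (3, -1, -3)
  u_2 = (25/19, 36/19, 13/19)
  u_3 = (12/11, -72/55, 84/55)

Orthogonality check:
  u_2 · u_1 = 0 (should be 0)
  u_3 · u_1 = 0 (should be 0)
  u_3 · u_2 = 0 (should be 0)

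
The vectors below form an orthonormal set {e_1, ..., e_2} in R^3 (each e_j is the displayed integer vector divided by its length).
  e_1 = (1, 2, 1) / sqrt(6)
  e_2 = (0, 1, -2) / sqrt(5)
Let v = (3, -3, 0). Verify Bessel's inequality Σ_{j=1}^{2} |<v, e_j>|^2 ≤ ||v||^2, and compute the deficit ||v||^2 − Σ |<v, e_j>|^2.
Σ |<v, e_j>|^2 = 33/10; ||v||^2 = 18; deficit = 147/10

Write each e_j = u_j / sqrt(<u_j, u_j>) where u_j is the displayed integer vector. Then <v, e_j> = <v, u_j> / sqrt(<u_j, u_j>), so |<v, e_j>|^2 = <v, u_j>^2 / <u_j, u_j>.
Coefficients: <v, e_1> = -3/sqrt(6), <v, e_2> = -3/sqrt(5).
Square and sum: Σ |<v, e_j>|^2 = 33/10.
Compute ||v||^2 = v·v = 18.
Deficit = 18 − 33/10 = 147/10 ≥ 0, confirming Bessel's inequality. (The deficit equals ||v − Σ <v,e_j> e_j||^2, the squared distance from v to span{e_j}.)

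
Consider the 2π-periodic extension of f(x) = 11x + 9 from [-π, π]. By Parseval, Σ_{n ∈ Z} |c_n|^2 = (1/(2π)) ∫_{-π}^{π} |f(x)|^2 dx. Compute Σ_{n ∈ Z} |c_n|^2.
Σ |c_n|^2 = 121π^2/3 + 81

Expand and integrate term by term over [-π, π]:
  ∫ (11x)^2 dx = 121·(2π^3/3); ∫ 2·11·(9)·x dx = 0 (odd integrand); ∫ 9^2 dx = 81·2π.
So (1/(2π)) ∫_{-π}^{π} (11x + 9)^2 dx = 121π^2/3 + 81 = 121π^2/3 + 81.
Parseval ⇒ Σ |c_n|^2 = 121π^2/3 + 81.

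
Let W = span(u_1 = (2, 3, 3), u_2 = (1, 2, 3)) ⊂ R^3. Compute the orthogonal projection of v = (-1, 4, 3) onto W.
proj_W(v) = (17/19, 40/19, 69/19)

Set up U = [u_1 | ... | u_2] ∈ R^(3×2). The projector onto W = col(U) is P = U (U^T U)^(-1) U^T.
Compute U^T U =
  [22, 17]
  [17, 14],
and U^T v = (19, 16).
Solve U^T U · c = U^T v for the coefficients: c = (-6/19, 29/19). The projection is proj_W(v) = U c.
Check: (v - proj_W(v)) · u_1 = 0  (should be 0).
Check: (v - proj_W(v)) · u_2 = 0  (should be 0).
Result: proj_W(v) = (17/19, 40/19, 69/19).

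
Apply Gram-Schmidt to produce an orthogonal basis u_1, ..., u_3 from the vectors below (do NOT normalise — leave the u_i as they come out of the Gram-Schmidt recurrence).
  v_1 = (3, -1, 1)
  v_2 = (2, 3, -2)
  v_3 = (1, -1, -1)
Orthogonal basis:
  u_1 = (3, -1, 1)
  u_2 = (19/11, 34/11, -23/11)
  u_3 = (10/93, -80/93, -110/93)

Apply the Gram-Schmidt recurrence
  u_1 = v_1
  u_i = v_i − Σ_{j<i} ((v_i · u_j) / (u_j · u_j)) · u_j.

Step by step this gives:
  u_1 = (3, -1, 1)
  u_2 = (19/11, 34/11, -23/11)
  u_3 = (10/93, -80/93, -110/93)

Orthogonality check:
  u_2 · u_1 = 0 (should be 0)
  u_3 · u_1 = 0 (should be 0)
  u_3 · u_2 = 0 (should be 0)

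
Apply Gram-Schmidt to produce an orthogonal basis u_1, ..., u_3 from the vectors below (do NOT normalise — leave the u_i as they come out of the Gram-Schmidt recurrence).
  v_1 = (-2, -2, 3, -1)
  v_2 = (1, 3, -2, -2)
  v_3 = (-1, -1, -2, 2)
Orthogonal basis:
  u_1 = (-2, -2, 3, -1)
  u_2 = (-1/3, 5/3, 0, -8/3)
  u_3 = (-5/3, -1/3, -4/3, 0)

Apply the Gram-Schmidt recurrence
  u_1 = v_1
  u_i = v_i − Σ_{j<i} ((v_i · u_j) / (u_j · u_j)) · u_j.

Step by step this gives:
  u_1 = (-2, -2, 3, -1)
  u_2 = (-1/3, 5/3, 0, -8/3)
  u_3 = (-5/3, -1/3, -4/3, 0)

Orthogonality check:
  u_2 · u_1 = 0 (should be 0)
  u_3 · u_1 = 0 (should be 0)
  u_3 · u_2 = 0 (should be 0)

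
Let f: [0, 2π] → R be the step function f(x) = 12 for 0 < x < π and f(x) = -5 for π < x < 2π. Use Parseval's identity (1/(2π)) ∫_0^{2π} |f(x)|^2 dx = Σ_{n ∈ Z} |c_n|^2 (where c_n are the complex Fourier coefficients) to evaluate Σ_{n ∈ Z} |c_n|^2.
Σ |c_n|^2 = 169/2

Parseval equates the L^2 energy of f (normalised by 1/(2π)) with the ℓ^2 sum of its Fourier coefficients: (1/(2π)) ∫_0^{2π} |f|^2 = Σ |c_n|^2.
Compute the left side: (1/(2π)) [∫_0^π 12^2 dx + ∫_π^{2π} (-5)^2 dx] = (1/(2π)) · (144π + 25π) = (144 + 25)/2 = 169/2.
So Σ_{n ∈ Z} |c_n|^2 = 169/2.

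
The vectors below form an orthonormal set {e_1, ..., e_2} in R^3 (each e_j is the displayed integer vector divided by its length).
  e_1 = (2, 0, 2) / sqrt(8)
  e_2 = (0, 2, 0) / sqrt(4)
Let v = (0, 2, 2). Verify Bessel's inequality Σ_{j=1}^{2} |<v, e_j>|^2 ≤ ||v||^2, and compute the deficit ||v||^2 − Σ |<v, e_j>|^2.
Σ |<v, e_j>|^2 = 6; ||v||^2 = 8; deficit = 2

Write each e_j = u_j / sqrt(<u_j, u_j>) where u_j is the displayed integer vector. Then <v, e_j> = <v, u_j> / sqrt(<u_j, u_j>), so |<v, e_j>|^2 = <v, u_j>^2 / <u_j, u_j>.
Coefficients: <v, e_1> = 4/sqrt(8), <v, e_2> = 4/sqrt(4).
Square and sum: Σ |<v, e_j>|^2 = 6.
Compute ||v||^2 = v·v = 8.
Deficit = 8 − 6 = 2 ≥ 0, confirming Bessel's inequality. (The deficit equals ||v − Σ <v,e_j> e_j||^2, the squared distance from v to span{e_j}.)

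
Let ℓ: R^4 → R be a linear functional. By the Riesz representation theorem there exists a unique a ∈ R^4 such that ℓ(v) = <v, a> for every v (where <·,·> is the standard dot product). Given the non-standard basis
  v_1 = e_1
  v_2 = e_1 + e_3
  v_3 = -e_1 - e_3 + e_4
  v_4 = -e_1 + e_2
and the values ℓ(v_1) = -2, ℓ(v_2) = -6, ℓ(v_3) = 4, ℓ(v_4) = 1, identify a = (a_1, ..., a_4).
a = (-2, -1, -4, -2)

Write a = (a_1, ..., a_4) in the standard basis. For each basis vector v_i, ℓ(v_i) = <v_i, a> is a linear equation in the a_j's. Collect the n equations into a matrix system V a = ℓ, where row i of V is v_i (expressed in the standard basis). Since V is invertible (lower-triangular with 1s on the diagonal, up to permutation), solve by back-substitution:
  V =
[[1, 0, 0, 0],
 [1, 0, 1, 0],
 [-1, 0, -1, 1],
 [-1, 1, 0, 0]]
  V a = (-2, -6, 4, 1)
Solving gives a = (-2, -1, -4, -2).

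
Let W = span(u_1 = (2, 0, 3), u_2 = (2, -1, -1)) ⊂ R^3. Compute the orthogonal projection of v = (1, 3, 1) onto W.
proj_W(v) = (2/77, 31/77, 127/77)

Set up U = [u_1 | ... | u_2] ∈ R^(3×2). The projector onto W = col(U) is P = U (U^T U)^(-1) U^T.
Compute U^T U =
  [13, 1]
  [1, 6],
and U^T v = (5, -2).
Solve U^T U · c = U^T v for the coefficients: c = (32/77, -31/77). The projection is proj_W(v) = U c.
Check: (v - proj_W(v)) · u_1 = 0  (should be 0).
Check: (v - proj_W(v)) · u_2 = 0  (should be 0).
Result: proj_W(v) = (2/77, 31/77, 127/77).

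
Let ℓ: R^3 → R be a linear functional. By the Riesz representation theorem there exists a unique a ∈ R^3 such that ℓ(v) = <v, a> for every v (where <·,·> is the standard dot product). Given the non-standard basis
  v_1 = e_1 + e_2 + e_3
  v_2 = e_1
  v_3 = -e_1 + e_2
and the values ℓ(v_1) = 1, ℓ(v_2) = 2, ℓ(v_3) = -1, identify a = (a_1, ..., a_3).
a = (2, 1, -2)

Write a = (a_1, ..., a_3) in the standard basis. For each basis vector v_i, ℓ(v_i) = <v_i, a> is a linear equation in the a_j's. Collect the n equations into a matrix system V a = ℓ, where row i of V is v_i (expressed in the standard basis). Since V is invertible (lower-triangular with 1s on the diagonal, up to permutation), solve by back-substitution:
  V =
[[1, 1, 1],
 [1, 0, 0],
 [-1, 1, 0]]
  V a = (1, 2, -1)
Solving gives a = (2, 1, -2).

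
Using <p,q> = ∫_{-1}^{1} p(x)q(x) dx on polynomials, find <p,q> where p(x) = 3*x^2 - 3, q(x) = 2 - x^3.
<p,q> = -8

Expand the product: p(x)·q(x) = -3*x^5 + 3*x^3 + 6*x^2 - 6.
∫_{-1}^{1} of each monomial x^k gives [2/(k+1) if k even, 0 if k odd]. Integrating term-by-term (or equivalently evaluating the antiderivative F(x) = -x^6/2 + 3*x^4/4 + 2*x^3 - 6*x at the endpoints):
  F(1) − F(−1) = -15/4 − (17/4) = -8.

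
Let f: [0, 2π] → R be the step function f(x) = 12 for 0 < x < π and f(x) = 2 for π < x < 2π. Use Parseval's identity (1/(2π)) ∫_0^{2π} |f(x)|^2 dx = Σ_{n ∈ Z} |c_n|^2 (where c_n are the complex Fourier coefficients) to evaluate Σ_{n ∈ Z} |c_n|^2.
Σ |c_n|^2 = 74

Parseval equates the L^2 energy of f (normalised by 1/(2π)) with the ℓ^2 sum of its Fourier coefficients: (1/(2π)) ∫_0^{2π} |f|^2 = Σ |c_n|^2.
Compute the left side: (1/(2π)) [∫_0^π 12^2 dx + ∫_π^{2π} 2^2 dx] = (1/(2π)) · (144π + 4π) = (144 + 4)/2 = 74.
So Σ_{n ∈ Z} |c_n|^2 = 74.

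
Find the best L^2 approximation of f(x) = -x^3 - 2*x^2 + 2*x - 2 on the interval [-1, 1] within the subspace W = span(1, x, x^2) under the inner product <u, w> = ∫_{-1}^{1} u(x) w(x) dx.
g(x) = -2*x^2 + 7*x/5 - 2

The best approximation g ∈ W is the orthogonal projection of f onto W. Writing g = a_0 + a_1 x + a_2 x^2, the coefficients solve the normal equations G · a = b where
  G_{ij} = <φ_i, φ_j> and b_i = <f, φ_i>, with φ_0 = 1, φ_1 = x, φ_2 = x^2.
G =
  [2, 0, 2/3]
  [0, 2/3, 0]
  [2/3, 0, 2/5],
b = (-16/3, 14/15, -32/15).
Solving gives a_0 = -2, a_1 = 7/5, a_2 = -2, so
  g(x) = -2*x^2 + 7*x/5 - 2.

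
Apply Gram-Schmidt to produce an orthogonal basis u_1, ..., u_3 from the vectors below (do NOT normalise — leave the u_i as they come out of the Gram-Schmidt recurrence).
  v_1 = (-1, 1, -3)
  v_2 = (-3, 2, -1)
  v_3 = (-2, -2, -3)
Orthogonal basis:
  u_1 = (-1, 1, -3)
  u_2 = (-25/11, 14/11, 13/11)
  u_3 = (-29/18, -116/45, -29/90)

Apply the Gram-Schmidt recurrence
  u_1 = v_1
  u_i = v_i − Σ_{j<i} ((v_i · u_j) / (u_j · u_j)) · u_j.

Step by step this gives:
  u_1 = (-1, 1, -3)
  u_2 = (-25/11, 14/11, 13/11)
  u_3 = (-29/18, -116/45, -29/90)

Orthogonality check:
  u_2 · u_1 = 0 (should be 0)
  u_3 · u_1 = 0 (should be 0)
  u_3 · u_2 = 0 (should be 0)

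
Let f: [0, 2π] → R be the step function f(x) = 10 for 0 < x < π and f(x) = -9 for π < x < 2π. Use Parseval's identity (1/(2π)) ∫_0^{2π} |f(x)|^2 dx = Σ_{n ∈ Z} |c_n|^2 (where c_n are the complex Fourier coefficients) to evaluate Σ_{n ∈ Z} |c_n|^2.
Σ |c_n|^2 = 181/2

Parseval equates the L^2 energy of f (normalised by 1/(2π)) with the ℓ^2 sum of its Fourier coefficients: (1/(2π)) ∫_0^{2π} |f|^2 = Σ |c_n|^2.
Compute the left side: (1/(2π)) [∫_0^π 10^2 dx + ∫_π^{2π} (-9)^2 dx] = (1/(2π)) · (100π + 81π) = (100 + 81)/2 = 181/2.
So Σ_{n ∈ Z} |c_n|^2 = 181/2.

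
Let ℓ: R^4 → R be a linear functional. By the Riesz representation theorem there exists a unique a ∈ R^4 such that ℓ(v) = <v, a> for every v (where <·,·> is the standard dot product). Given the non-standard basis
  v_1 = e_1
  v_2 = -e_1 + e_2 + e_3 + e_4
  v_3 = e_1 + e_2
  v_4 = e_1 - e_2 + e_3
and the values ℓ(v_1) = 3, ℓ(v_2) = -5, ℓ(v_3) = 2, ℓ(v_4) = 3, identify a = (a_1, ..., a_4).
a = (3, -1, -1, 0)

Write a = (a_1, ..., a_4) in the standard basis. For each basis vector v_i, ℓ(v_i) = <v_i, a> is a linear equation in the a_j's. Collect the n equations into a matrix system V a = ℓ, where row i of V is v_i (expressed in the standard basis). Since V is invertible (lower-triangular with 1s on the diagonal, up to permutation), solve by back-substitution:
  V =
[[1, 0, 0, 0],
 [-1, 1, 1, 1],
 [1, 1, 0, 0],
 [1, -1, 1, 0]]
  V a = (3, -5, 2, 3)
Solving gives a = (3, -1, -1, 0).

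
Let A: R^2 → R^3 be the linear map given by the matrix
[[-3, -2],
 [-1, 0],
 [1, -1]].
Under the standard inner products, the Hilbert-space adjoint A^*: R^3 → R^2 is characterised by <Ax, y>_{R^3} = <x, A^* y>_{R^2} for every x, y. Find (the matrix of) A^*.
A^* = A^T =
[[-3, -1, 1],
 [-2, 0, -1]]

For real matrices with standard dot products, the defining identity <Ax, y> = <x, A^* y> gives (Ax)^T y = x^T (A^*) y, i.e. x^T A^T y = x^T (A^*) y. Since this holds for all x, y, we must have A^* = A^T. Therefore
A^* =
[[-3, -1, 1],
 [-2, 0, -1]].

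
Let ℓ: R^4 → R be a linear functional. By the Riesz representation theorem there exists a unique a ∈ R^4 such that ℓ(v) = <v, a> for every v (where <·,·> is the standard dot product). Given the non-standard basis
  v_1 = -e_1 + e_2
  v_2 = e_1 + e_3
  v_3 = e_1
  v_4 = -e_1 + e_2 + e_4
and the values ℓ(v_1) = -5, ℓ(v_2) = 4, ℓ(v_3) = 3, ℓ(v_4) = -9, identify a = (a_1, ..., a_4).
a = (3, -2, 1, -4)

Write a = (a_1, ..., a_4) in the standard basis. For each basis vector v_i, ℓ(v_i) = <v_i, a> is a linear equation in the a_j's. Collect the n equations into a matrix system V a = ℓ, where row i of V is v_i (expressed in the standard basis). Since V is invertible (lower-triangular with 1s on the diagonal, up to permutation), solve by back-substitution:
  V =
[[-1, 1, 0, 0],
 [1, 0, 1, 0],
 [1, 0, 0, 0],
 [-1, 1, 0, 1]]
  V a = (-5, 4, 3, -9)
Solving gives a = (3, -2, 1, -4).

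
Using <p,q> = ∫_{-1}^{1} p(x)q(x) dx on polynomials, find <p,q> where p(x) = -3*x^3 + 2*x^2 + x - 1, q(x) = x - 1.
<p,q> = 2/15

Expand the product: p(x)·q(x) = -3*x^4 + 5*x^3 - x^2 - 2*x + 1.
∫_{-1}^{1} of each monomial x^k gives [2/(k+1) if k even, 0 if k odd]. Integrating term-by-term (or equivalently evaluating the antiderivative F(x) = -3*x^5/5 + 5*x^4/4 - x^3/3 - x^2 + x at the endpoints):
  F(1) − F(−1) = 19/60 − (11/60) = 2/15.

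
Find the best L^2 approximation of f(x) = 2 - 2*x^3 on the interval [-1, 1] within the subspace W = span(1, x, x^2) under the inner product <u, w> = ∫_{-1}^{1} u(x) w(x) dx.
g(x) = 2 - 6*x/5

The best approximation g ∈ W is the orthogonal projection of f onto W. Writing g = a_0 + a_1 x + a_2 x^2, the coefficients solve the normal equations G · a = b where
  G_{ij} = <φ_i, φ_j> and b_i = <f, φ_i>, with φ_0 = 1, φ_1 = x, φ_2 = x^2.
G =
  [2, 0, 2/3]
  [0, 2/3, 0]
  [2/3, 0, 2/5],
b = (4, -4/5, 4/3).
Solving gives a_0 = 2, a_1 = -6/5, a_2 = 0, so
  g(x) = 2 - 6*x/5.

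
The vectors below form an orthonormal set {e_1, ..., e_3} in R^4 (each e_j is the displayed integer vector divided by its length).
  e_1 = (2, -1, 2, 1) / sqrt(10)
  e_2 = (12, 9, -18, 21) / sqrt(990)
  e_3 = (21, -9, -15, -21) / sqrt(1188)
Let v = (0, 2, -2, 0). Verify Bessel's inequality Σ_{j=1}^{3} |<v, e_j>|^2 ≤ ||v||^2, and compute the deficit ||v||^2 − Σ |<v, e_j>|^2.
Σ |<v, e_j>|^2 = 20/3; ||v||^2 = 8; deficit = 4/3

Write each e_j = u_j / sqrt(<u_j, u_j>) where u_j is the displayed integer vector. Then <v, e_j> = <v, u_j> / sqrt(<u_j, u_j>), so |<v, e_j>|^2 = <v, u_j>^2 / <u_j, u_j>.
Coefficients: <v, e_1> = -6/sqrt(10), <v, e_2> = 54/sqrt(990), <v, e_3> = 12/sqrt(1188).
Square and sum: Σ |<v, e_j>|^2 = 20/3.
Compute ||v||^2 = v·v = 8.
Deficit = 8 − 20/3 = 4/3 ≥ 0, confirming Bessel's inequality. (The deficit equals ||v − Σ <v,e_j> e_j||^2, the squared distance from v to span{e_j}.)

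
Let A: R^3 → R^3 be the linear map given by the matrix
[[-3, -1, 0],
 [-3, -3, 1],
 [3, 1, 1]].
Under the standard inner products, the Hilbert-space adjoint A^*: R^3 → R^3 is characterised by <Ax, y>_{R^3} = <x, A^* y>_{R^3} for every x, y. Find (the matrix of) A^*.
A^* = A^T =
[[-3, -3, 3],
 [-1, -3, 1],
 [0, 1, 1]]

For real matrices with standard dot products, the defining identity <Ax, y> = <x, A^* y> gives (Ax)^T y = x^T (A^*) y, i.e. x^T A^T y = x^T (A^*) y. Since this holds for all x, y, we must have A^* = A^T. Therefore
A^* =
[[-3, -3, 3],
 [-1, -3, 1],
 [0, 1, 1]].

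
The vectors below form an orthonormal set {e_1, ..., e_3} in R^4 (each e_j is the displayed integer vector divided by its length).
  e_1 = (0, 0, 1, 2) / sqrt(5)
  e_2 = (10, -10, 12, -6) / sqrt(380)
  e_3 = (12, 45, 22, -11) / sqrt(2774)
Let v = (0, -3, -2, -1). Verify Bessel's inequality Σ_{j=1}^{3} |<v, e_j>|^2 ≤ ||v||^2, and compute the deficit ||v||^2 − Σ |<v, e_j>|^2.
Σ |<v, e_j>|^2 = 1004/73; ||v||^2 = 14; deficit = 18/73

Write each e_j = u_j / sqrt(<u_j, u_j>) where u_j is the displayed integer vector. Then <v, e_j> = <v, u_j> / sqrt(<u_j, u_j>), so |<v, e_j>|^2 = <v, u_j>^2 / <u_j, u_j>.
Coefficients: <v, e_1> = -4/sqrt(5), <v, e_2> = 12/sqrt(380), <v, e_3> = -168/sqrt(2774).
Square and sum: Σ |<v, e_j>|^2 = 1004/73.
Compute ||v||^2 = v·v = 14.
Deficit = 14 − 1004/73 = 18/73 ≥ 0, confirming Bessel's inequality. (The deficit equals ||v − Σ <v,e_j> e_j||^2, the squared distance from v to span{e_j}.)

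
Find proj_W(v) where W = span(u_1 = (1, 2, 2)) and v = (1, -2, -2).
proj_W(v) = (-7/9, -14/9, -14/9)

Set up U = [u_1 | ... | u_1] ∈ R^(3×1). The projector onto W = col(U) is P = U (U^T U)^(-1) U^T.
Compute U^T U =
  [9],
and U^T v = (-7).
Solve U^T U · c = U^T v for the coefficients: c = (-7/9). The projection is proj_W(v) = U c.
Check: (v - proj_W(v)) · u_1 = 0  (should be 0).
Result: proj_W(v) = (-7/9, -14/9, -14/9).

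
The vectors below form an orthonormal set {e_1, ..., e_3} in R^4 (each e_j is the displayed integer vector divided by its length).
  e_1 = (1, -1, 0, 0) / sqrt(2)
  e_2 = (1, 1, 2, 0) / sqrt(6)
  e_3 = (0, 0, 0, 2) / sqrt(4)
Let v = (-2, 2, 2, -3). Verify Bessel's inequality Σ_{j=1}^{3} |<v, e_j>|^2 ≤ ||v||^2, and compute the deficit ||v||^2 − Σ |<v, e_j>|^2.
Σ |<v, e_j>|^2 = 59/3; ||v||^2 = 21; deficit = 4/3

Write each e_j = u_j / sqrt(<u_j, u_j>) where u_j is the displayed integer vector. Then <v, e_j> = <v, u_j> / sqrt(<u_j, u_j>), so |<v, e_j>|^2 = <v, u_j>^2 / <u_j, u_j>.
Coefficients: <v, e_1> = -4/sqrt(2), <v, e_2> = 4/sqrt(6), <v, e_3> = -6/sqrt(4).
Square and sum: Σ |<v, e_j>|^2 = 59/3.
Compute ||v||^2 = v·v = 21.
Deficit = 21 − 59/3 = 4/3 ≥ 0, confirming Bessel's inequality. (The deficit equals ||v − Σ <v,e_j> e_j||^2, the squared distance from v to span{e_j}.)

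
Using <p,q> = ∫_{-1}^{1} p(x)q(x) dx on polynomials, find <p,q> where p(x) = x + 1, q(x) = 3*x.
<p,q> = 2

Expand the product: p(x)·q(x) = 3*x^2 + 3*x.
∫_{-1}^{1} of each monomial x^k gives [2/(k+1) if k even, 0 if k odd]. Integrating term-by-term (or equivalently evaluating the antiderivative F(x) = x^3 + 3*x^2/2 at the endpoints):
  F(1) − F(−1) = 5/2 − (1/2) = 2.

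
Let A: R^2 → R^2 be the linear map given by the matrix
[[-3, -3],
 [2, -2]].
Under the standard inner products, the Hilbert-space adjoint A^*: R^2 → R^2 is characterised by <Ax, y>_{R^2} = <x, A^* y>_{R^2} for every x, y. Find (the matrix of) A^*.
A^* = A^T =
[[-3, 2],
 [-3, -2]]

For real matrices with standard dot products, the defining identity <Ax, y> = <x, A^* y> gives (Ax)^T y = x^T (A^*) y, i.e. x^T A^T y = x^T (A^*) y. Since this holds for all x, y, we must have A^* = A^T. Therefore
A^* =
[[-3, 2],
 [-3, -2]].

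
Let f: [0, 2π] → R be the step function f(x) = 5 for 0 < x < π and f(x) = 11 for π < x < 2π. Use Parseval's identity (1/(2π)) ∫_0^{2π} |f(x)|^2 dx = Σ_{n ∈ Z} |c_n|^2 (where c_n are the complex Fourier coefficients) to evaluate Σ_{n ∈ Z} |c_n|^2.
Σ |c_n|^2 = 73

Parseval equates the L^2 energy of f (normalised by 1/(2π)) with the ℓ^2 sum of its Fourier coefficients: (1/(2π)) ∫_0^{2π} |f|^2 = Σ |c_n|^2.
Compute the left side: (1/(2π)) [∫_0^π 5^2 dx + ∫_π^{2π} 11^2 dx] = (1/(2π)) · (25π + 121π) = (25 + 121)/2 = 73.
So Σ_{n ∈ Z} |c_n|^2 = 73.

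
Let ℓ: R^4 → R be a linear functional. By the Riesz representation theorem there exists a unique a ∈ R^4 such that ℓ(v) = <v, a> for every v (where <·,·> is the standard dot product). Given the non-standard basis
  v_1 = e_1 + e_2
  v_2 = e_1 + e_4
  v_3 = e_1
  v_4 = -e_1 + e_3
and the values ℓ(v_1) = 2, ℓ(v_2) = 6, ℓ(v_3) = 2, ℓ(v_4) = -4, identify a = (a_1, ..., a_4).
a = (2, 0, -2, 4)

Write a = (a_1, ..., a_4) in the standard basis. For each basis vector v_i, ℓ(v_i) = <v_i, a> is a linear equation in the a_j's. Collect the n equations into a matrix system V a = ℓ, where row i of V is v_i (expressed in the standard basis). Since V is invertible (lower-triangular with 1s on the diagonal, up to permutation), solve by back-substitution:
  V =
[[1, 1, 0, 0],
 [1, 0, 0, 1],
 [1, 0, 0, 0],
 [-1, 0, 1, 0]]
  V a = (2, 6, 2, -4)
Solving gives a = (2, 0, -2, 4).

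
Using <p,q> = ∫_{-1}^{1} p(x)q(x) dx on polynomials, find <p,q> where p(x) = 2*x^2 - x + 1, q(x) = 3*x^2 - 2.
<p,q> = -34/15

Expand the product: p(x)·q(x) = 6*x^4 - 3*x^3 - x^2 + 2*x - 2.
∫_{-1}^{1} of each monomial x^k gives [2/(k+1) if k even, 0 if k odd]. Integrating term-by-term (or equivalently evaluating the antiderivative F(x) = 6*x^5/5 - 3*x^4/4 - x^3/3 + x^2 - 2*x at the endpoints):
  F(1) − F(−1) = -53/60 − (83/60) = -34/15.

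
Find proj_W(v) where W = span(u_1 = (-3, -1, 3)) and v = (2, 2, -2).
proj_W(v) = (42/19, 14/19, -42/19)

Set up U = [u_1 | ... | u_1] ∈ R^(3×1). The projector onto W = col(U) is P = U (U^T U)^(-1) U^T.
Compute U^T U =
  [19],
and U^T v = (-14).
Solve U^T U · c = U^T v for the coefficients: c = (-14/19). The projection is proj_W(v) = U c.
Check: (v - proj_W(v)) · u_1 = 0  (should be 0).
Result: proj_W(v) = (42/19, 14/19, -42/19).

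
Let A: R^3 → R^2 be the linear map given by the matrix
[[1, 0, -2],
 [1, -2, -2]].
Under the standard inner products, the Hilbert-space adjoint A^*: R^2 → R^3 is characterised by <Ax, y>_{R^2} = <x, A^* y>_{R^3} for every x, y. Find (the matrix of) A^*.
A^* = A^T =
[[1, 1],
 [0, -2],
 [-2, -2]]

For real matrices with standard dot products, the defining identity <Ax, y> = <x, A^* y> gives (Ax)^T y = x^T (A^*) y, i.e. x^T A^T y = x^T (A^*) y. Since this holds for all x, y, we must have A^* = A^T. Therefore
A^* =
[[1, 1],
 [0, -2],
 [-2, -2]].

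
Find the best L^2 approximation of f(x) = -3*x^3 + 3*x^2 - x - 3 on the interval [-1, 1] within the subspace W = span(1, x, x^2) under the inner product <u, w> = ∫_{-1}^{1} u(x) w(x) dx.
g(x) = 3*x^2 - 14*x/5 - 3

The best approximation g ∈ W is the orthogonal projection of f onto W. Writing g = a_0 + a_1 x + a_2 x^2, the coefficients solve the normal equations G · a = b where
  G_{ij} = <φ_i, φ_j> and b_i = <f, φ_i>, with φ_0 = 1, φ_1 = x, φ_2 = x^2.
G =
  [2, 0, 2/3]
  [0, 2/3, 0]
  [2/3, 0, 2/5],
b = (-4, -28/15, -4/5).
Solving gives a_0 = -3, a_1 = -14/5, a_2 = 3, so
  g(x) = 3*x^2 - 14*x/5 - 3.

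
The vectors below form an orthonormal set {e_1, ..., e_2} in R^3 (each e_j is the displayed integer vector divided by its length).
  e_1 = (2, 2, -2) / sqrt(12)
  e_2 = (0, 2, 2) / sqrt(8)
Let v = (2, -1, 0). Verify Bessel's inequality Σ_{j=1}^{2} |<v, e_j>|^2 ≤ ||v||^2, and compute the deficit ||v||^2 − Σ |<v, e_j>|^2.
Σ |<v, e_j>|^2 = 5/6; ||v||^2 = 5; deficit = 25/6

Write each e_j = u_j / sqrt(<u_j, u_j>) where u_j is the displayed integer vector. Then <v, e_j> = <v, u_j> / sqrt(<u_j, u_j>), so |<v, e_j>|^2 = <v, u_j>^2 / <u_j, u_j>.
Coefficients: <v, e_1> = 2/sqrt(12), <v, e_2> = -2/sqrt(8).
Square and sum: Σ |<v, e_j>|^2 = 5/6.
Compute ||v||^2 = v·v = 5.
Deficit = 5 − 5/6 = 25/6 ≥ 0, confirming Bessel's inequality. (The deficit equals ||v − Σ <v,e_j> e_j||^2, the squared distance from v to span{e_j}.)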